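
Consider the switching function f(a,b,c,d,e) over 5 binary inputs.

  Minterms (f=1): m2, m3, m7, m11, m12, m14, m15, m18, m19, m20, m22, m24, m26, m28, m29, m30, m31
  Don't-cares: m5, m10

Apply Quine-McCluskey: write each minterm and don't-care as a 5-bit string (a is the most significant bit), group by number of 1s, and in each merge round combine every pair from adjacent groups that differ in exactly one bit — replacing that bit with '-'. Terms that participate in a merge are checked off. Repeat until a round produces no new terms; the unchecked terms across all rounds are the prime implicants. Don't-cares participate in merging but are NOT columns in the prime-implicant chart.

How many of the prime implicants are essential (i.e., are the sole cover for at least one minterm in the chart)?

5

size-2^0 implicants → 00010(✓)  00011(✓)  00101(✓)  00111(✓)  01010(✓)  01011(✓)  01100(✓)  01110(✓)  01111(✓)  10010(✓)  10011(✓)  10100(✓)  10110(✓)  11000(✓)  11010(✓)  11100(✓)  11101(✓)  11110(✓)  11111(✓)
size-2^1 implicants → -0010(✓)  -0011(✓)  -1010(✓)  -1100(✓)  -1110(✓)  -1111(✓)  0-010(✓)  0-011(✓)  0-111(✓)  00-11(✓)  0001-(✓)  001-1  01-10(✓)  01-11(✓)  0101-(✓)  011-0(✓)  0111-(✓)  1-010(✓)  1-100(✓)  1-110(✓)  10-10(✓)  1001-(✓)  101-0(✓)  11-00(✓)  11-10(✓)  110-0(✓)  111-0(✓)  111-1(✓)  1110-(✓)  1111-(✓)
size-2^2 implicants → --010  -001-  -1-10  -11-0  -111-  0--11  0-01-  01-1-  1--10  1-1-0  11--0  111--
Unchecked terms (primes): --010, -001-, -1-10, -11-0, -111-, 0--11, 0-01-, 001-1, 01-1-, 1--10, 1-1-0, 11--0, 111--
Minterm coverage:
  m2 ⊆ --010,-001-,0-01-
  m3 ⊆ -001-,0--11,0-01-
  m7 ⊆ 0--11,001-1
  m11 ⊆ 0--11,0-01-,01-1-
  m12 ⊆ -11-0 [E]
  m14 ⊆ -1-10,-11-0,-111-,01-1-
  m15 ⊆ -111-,0--11,01-1-
  m18 ⊆ --010,-001-,1--10
  m19 ⊆ -001- [E]
  m20 ⊆ 1-1-0 [E]
  m22 ⊆ 1--10,1-1-0
  m24 ⊆ 11--0 [E]
  m26 ⊆ --010,-1-10,1--10,11--0
  m28 ⊆ -11-0,1-1-0,11--0,111--
  m29 ⊆ 111-- [E]
  m30 ⊆ -1-10,-11-0,-111-,1--10,1-1-0,11--0,111--
  m31 ⊆ -111-,111--
E = {-001-, -11-0, 1-1-0, 11--0, 111--}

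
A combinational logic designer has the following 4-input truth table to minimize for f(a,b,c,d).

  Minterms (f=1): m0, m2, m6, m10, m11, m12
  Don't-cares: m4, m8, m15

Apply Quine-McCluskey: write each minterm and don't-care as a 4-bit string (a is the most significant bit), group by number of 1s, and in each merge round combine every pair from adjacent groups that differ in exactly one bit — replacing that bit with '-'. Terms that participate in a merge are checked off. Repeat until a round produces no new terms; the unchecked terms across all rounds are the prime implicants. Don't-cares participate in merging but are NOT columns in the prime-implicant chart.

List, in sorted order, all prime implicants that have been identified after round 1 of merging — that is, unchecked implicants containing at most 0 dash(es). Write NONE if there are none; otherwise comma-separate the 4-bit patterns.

NONE

Round 0: 0000✓ 0010✓ 0100✓ 0110✓ 1000✓ 1010✓ 1011✓ 1100✓ 1111✓
Round 1: -000✓ -010✓ -100✓ 0-00✓ 0-10✓ 00-0✓ 01-0✓ 1-00✓ 1-11 10-0✓ 101-
Round 2: --00 -0-0 0--0
PIs = {--00, -0-0, 0--0, 1-11, 101-}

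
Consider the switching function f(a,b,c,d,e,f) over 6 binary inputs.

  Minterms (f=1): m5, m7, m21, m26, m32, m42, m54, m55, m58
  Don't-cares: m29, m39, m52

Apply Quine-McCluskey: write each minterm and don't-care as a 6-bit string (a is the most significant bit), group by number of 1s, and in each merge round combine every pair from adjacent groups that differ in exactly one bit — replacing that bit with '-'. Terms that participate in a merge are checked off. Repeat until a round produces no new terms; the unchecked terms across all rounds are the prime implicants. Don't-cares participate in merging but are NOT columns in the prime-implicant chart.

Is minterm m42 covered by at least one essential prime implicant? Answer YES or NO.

YES

[col 0] 000101*, 000111*, 010101*, 011010*, 011101*, 100000, 100111*, 101010*, 110100*, 110110*, 110111*, 111010*
[col 1] -00111, -11010, 0-0101, 0001-1, 01-101, 1-0111, 1-1010, 1101-0, 11011-
Prime implicants: -00111, -11010, 0-0101, 0001-1, 01-101, 1-0111, 1-1010, 100000, 1101-0, 11011-
PI chart (minterm → PIs covering it):
  5 | 0-0101,0001-1
  7 | -00111,0001-1
  21 | 0-0101,01-101
  26 | -11010  (sole → essential)
  32 | 100000  (sole → essential)
  42 | 1-1010  (sole → essential)
  54 | 1101-0,11011-
  55 | 1-0111,11011-
  58 | -11010,1-1010
Essential prime implicants: -11010, 1-1010, 100000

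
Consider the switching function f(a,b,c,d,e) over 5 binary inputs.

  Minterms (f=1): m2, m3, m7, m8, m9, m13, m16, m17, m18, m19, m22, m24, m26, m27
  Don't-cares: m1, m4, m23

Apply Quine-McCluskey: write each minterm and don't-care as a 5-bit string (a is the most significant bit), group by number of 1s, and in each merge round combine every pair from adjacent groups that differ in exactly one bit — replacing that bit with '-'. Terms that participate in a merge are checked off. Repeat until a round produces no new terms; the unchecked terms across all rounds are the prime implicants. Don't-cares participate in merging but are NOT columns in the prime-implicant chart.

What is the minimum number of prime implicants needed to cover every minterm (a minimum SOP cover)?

7

[col 0] 00001*, 00010*, 00011*, 00100, 00111*, 01000*, 01001*, 01101*, 10000*, 10001*, 10010*, 10011*, 10110*, 10111*, 11000*, 11010*, 11011*
[col 1] -0001*, -0010*, -0011*, -0111*, -1000, 0-001, 00-11*, 000-1*, 0001-*, 01-01, 0100-, 1-000*, 1-010*, 1-011*, 10-10*, 10-11*, 100-0*, 100-1*, 1000-*, 1001-*, 1011-*, 110-0*, 1101-*
[col 2] -0-11, -00-1, -001-, 1-0-0, 1-01-, 10-1-, 100--
Prime implicants: -0-11, -00-1, -001-, -1000, 0-001, 00100, 01-01, 0100-, 1-0-0, 1-01-, 10-1-, 100--
PI chart (minterm → PIs covering it):
  2 | -001-  (sole → essential)
  3 | -0-11,-00-1,-001-
  7 | -0-11  (sole → essential)
  8 | -1000,0100-
  9 | 0-001,01-01,0100-
  13 | 01-01  (sole → essential)
  16 | 1-0-0,100--
  17 | -00-1,100--
  18 | -001-,1-0-0,1-01-,10-1-,100--
  19 | -0-11,-00-1,-001-,1-01-,10-1-,100--
  22 | 10-1-  (sole → essential)
  24 | -1000,1-0-0
  26 | 1-0-0,1-01-
  27 | 1-01-  (sole → essential)
Essential prime implicants: -0-11, -001-, 01-01, 1-01-, 10-1-
Petrick residual → -1000, 100--
Minimum SOP uses 7 PIs: b'de + b'c'd + bc'd'e' + a'bd'e + ac'd + ab'd + ab'c'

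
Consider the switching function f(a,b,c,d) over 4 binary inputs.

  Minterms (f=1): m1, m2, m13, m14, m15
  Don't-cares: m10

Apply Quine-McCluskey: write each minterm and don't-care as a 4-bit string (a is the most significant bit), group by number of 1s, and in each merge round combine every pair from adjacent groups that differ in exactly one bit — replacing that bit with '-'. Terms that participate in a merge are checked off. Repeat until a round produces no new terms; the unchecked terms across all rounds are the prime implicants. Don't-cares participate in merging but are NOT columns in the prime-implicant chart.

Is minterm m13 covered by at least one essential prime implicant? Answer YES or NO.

YES

Round 0: 0001 0010✓ 1010✓ 1101✓ 1110✓ 1111✓
Round 1: -010 1-10 11-1 111-
PIs = {-010, 0001, 1-10, 11-1, 111-}
Coverage chart:
  m1: 0001 ←essential
  m2: -010 ←essential
  m13: 11-1 ←essential
  m14: 1-10,111-
  m15: 11-1,111-
Essential: -010, 0001, 11-1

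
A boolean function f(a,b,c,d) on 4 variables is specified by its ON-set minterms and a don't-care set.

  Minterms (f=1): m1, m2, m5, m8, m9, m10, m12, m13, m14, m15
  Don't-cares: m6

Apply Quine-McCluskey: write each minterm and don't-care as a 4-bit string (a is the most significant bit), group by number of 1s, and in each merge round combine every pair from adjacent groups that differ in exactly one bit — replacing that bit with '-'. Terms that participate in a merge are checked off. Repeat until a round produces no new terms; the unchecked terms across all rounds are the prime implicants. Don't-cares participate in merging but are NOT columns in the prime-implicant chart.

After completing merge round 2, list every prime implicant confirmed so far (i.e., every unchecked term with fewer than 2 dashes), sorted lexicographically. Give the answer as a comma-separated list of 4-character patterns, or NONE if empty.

NONE

Round 0: 0001✓ 0010✓ 0101✓ 0110✓ 1000✓ 1001✓ 1010✓ 1100✓ 1101✓ 1110✓ 1111✓
Round 1: -001✓ -010✓ -101✓ -110✓ 0-01✓ 0-10✓ 1-00✓ 1-01✓ 1-10✓ 10-0✓ 100-✓ 11-0✓ 11-1✓ 110-✓ 111-✓
Round 2: --01 --10 1--0 1-0- 11--
PIs = {--01, --10, 1--0, 1-0-, 11--}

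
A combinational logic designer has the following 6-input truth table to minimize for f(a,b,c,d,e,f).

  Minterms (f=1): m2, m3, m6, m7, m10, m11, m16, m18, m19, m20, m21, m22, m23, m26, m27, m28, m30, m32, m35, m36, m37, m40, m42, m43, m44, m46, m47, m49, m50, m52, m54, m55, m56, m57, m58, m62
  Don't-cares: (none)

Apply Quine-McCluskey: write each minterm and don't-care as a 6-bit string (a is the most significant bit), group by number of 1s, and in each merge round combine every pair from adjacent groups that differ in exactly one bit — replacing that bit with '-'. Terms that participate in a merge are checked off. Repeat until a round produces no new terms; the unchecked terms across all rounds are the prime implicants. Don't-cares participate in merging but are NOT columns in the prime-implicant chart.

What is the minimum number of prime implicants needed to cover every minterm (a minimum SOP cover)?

size-2^0 implicants → 000010(✓)  000011(✓)  000110(✓)  000111(✓)  001010(✓)  001011(✓)  010000(✓)  010010(✓)  010011(✓)  010100(✓)  010101(✓)  010110(✓)  010111(✓)  011010(✓)  011011(✓)  011100(✓)  011110(✓)  100000(✓)  100011(✓)  100100(✓)  100101(✓)  101000(✓)  101010(✓)  101011(✓)  101100(✓)  101110(✓)  101111(✓)  110001(✓)  110010(✓)  110100(✓)  110110(✓)  110111(✓)  111000(✓)  111001(✓)  111010(✓)  111110(✓)
size-2^1 implicants → -00011(✓)  -01010(✓)  -01011(✓)  -10010(✓)  -10100(✓)  -10110(✓)  -10111(✓)  -11010(✓)  -11110(✓)  0-0010(✓)  0-0011(✓)  0-0110(✓)  0-0111(✓)  0-1010(✓)  0-1011(✓)  00-010(✓)  00-011(✓)  000-10(✓)  000-11(✓)  00001-(✓)  00011-(✓)  00101-(✓)  01-010(✓)  01-011(✓)  01-100(✓)  01-110(✓)  010-00(✓)  010-10(✓)  010-11(✓)  0100-0(✓)  01001-(✓)  0101-0(✓)  0101-1(✓)  01010-(✓)  01011-(✓)  011-10(✓)  01101-(✓)  0111-0(✓)  1-0100  1-1000(✓)  1-1010(✓)  1-1110(✓)  10-000(✓)  10-011(✓)  10-100(✓)  100-00(✓)  10010-  101-00(✓)  101-10(✓)  101-11(✓)  1010-0(✓)  10101-(✓)  1011-0(✓)  10111-(✓)  11-001  11-010(✓)  11-110(✓)  110-10(✓)  1101-0(✓)  11011-(✓)  111-10(✓)  1110-0(✓)  11100-
size-2^2 implicants → --1010  -0-011  -0101-  -1-010(✓)  -1-110(✓)  -10-10(✓)  -101-0  -1011-  -11-10(✓)  0--010(✓)  0--011(✓)  0-0-10(✓)  0-0-11(✓)  0-001-(✓)  0-011-(✓)  0-101-(✓)  00-01-(✓)  000-1-(✓)  01--10(✓)  01-01-(✓)  01-1-0  010--0  010-1-(✓)  0101--  1-1-10  1-10-0  10--00  101--0  101-1-  11--10(✓)
size-2^3 implicants → -1--10  0--01-  0-0-1-
Unchecked terms (primes): --1010, -0-011, -0101-, -1--10, -101-0, -1011-, 0--01-, 0-0-1-, 01-1-0, 010--0, 0101--, 1-0100, 1-1-10, 1-10-0, 10--00, 10010-, 101--0, 101-1-, 11-001, 11100-
Minterm coverage:
  m2 ⊆ 0--01-,0-0-1-
  m3 ⊆ -0-011,0--01-,0-0-1-
  m6 ⊆ 0-0-1- [E]
  m7 ⊆ 0-0-1- [E]
  m10 ⊆ --1010,-0101-,0--01-
  m11 ⊆ -0-011,-0101-,0--01-
  m16 ⊆ 010--0 [E]
  m18 ⊆ -1--10,0--01-,0-0-1-,010--0
  m19 ⊆ 0--01-,0-0-1-
  m20 ⊆ -101-0,01-1-0,010--0,0101--
  m21 ⊆ 0101-- [E]
  m22 ⊆ -1--10,-101-0,-1011-,0-0-1-,01-1-0,010--0,0101--
  m23 ⊆ -1011-,0-0-1-,0101--
  m26 ⊆ --1010,-1--10,0--01-
  m27 ⊆ 0--01- [E]
  m28 ⊆ 01-1-0 [E]
  m30 ⊆ -1--10,01-1-0
  m32 ⊆ 10--00 [E]
  m35 ⊆ -0-011 [E]
  m36 ⊆ 1-0100,10--00,10010-
  m37 ⊆ 10010- [E]
  m40 ⊆ 1-10-0,10--00,101--0
  m42 ⊆ --1010,-0101-,1-1-10,1-10-0,101--0,101-1-
  m43 ⊆ -0-011,-0101-,101-1-
  m44 ⊆ 10--00,101--0
  m46 ⊆ 1-1-10,101--0,101-1-
  m47 ⊆ 101-1- [E]
  m49 ⊆ 11-001 [E]
  m50 ⊆ -1--10 [E]
  m52 ⊆ -101-0,1-0100
  m54 ⊆ -1--10,-101-0,-1011-
  m55 ⊆ -1011- [E]
  m56 ⊆ 1-10-0,11100-
  m57 ⊆ 11-001,11100-
  m58 ⊆ --1010,-1--10,1-1-10,1-10-0
  m62 ⊆ -1--10,1-1-10
E = {-0-011, -1--10, -1011-, 0--01-, 0-0-1-, 01-1-0, 010--0, 0101--, 10--00, 10010-, 101-1-, 11-001}
Petrick residual → -101-0, 1-10-0
Cover = b'd'ef + bef' + bc'df' + bc'de + a'd'e + a'c'e + a'bdf' + a'bc'f' + a'bc'd + acd'f' + ab'e'f' + ab'c'de' + ab'ce + abd'e'f  |cover|=14

14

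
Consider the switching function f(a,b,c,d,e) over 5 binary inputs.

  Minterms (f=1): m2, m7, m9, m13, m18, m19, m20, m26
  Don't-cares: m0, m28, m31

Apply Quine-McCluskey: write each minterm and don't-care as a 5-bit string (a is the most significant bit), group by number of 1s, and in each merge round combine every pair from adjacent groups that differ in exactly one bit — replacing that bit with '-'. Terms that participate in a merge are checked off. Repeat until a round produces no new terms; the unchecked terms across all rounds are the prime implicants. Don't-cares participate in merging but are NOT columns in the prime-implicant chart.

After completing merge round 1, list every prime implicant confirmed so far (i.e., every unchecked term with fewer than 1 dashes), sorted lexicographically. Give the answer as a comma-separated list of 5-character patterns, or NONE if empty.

Round 0: 00000✓ 00010✓ 00111 01001✓ 01101✓ 10010✓ 10011✓ 10100✓ 11010✓ 11100✓ 11111
Round 1: -0010 000-0 01-01 1-010 1-100 1001-
PIs = {-0010, 000-0, 00111, 01-01, 1-010, 1-100, 1001-, 11111}

00111, 11111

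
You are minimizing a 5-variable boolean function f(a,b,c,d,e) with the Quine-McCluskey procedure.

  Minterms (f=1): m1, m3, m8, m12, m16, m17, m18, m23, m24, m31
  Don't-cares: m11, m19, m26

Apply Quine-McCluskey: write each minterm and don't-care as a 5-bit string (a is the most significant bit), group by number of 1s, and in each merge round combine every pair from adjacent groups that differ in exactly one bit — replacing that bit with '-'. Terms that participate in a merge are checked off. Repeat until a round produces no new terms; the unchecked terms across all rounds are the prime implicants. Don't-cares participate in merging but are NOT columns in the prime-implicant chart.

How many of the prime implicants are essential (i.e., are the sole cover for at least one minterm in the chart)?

[col 0] 00001*, 00011*, 01000*, 01011*, 01100*, 10000*, 10001*, 10010*, 10011*, 10111*, 11000*, 11010*, 11111*
[col 1] -0001*, -0011*, -1000, 0-011, 000-1*, 01-00, 1-000*, 1-010*, 1-111, 10-11, 100-0*, 100-1*, 1000-*, 1001-*, 110-0*
[col 2] -00-1, 1-0-0, 100--
Prime implicants: -00-1, -1000, 0-011, 01-00, 1-0-0, 1-111, 10-11, 100--
PI chart (minterm → PIs covering it):
  1 | -00-1  (sole → essential)
  3 | -00-1,0-011
  8 | -1000,01-00
  12 | 01-00  (sole → essential)
  16 | 1-0-0,100--
  17 | -00-1,100--
  18 | 1-0-0,100--
  23 | 1-111,10-11
  24 | -1000,1-0-0
  31 | 1-111  (sole → essential)
Essential prime implicants: -00-1, 01-00, 1-111

3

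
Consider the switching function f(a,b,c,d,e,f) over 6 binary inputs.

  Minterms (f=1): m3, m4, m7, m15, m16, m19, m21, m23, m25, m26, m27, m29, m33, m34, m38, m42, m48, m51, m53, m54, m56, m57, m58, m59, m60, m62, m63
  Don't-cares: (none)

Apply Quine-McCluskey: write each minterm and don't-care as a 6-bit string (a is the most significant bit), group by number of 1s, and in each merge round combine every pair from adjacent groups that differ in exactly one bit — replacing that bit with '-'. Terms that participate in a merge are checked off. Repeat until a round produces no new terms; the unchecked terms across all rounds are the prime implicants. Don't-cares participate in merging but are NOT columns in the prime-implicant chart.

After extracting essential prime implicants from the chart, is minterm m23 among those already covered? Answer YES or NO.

Round 0: 000011✓ 000100 000111✓ 001111✓ 010000✓ 010011✓ 010101✓ 010111✓ 011001✓ 011010✓ 011011✓ 011101✓ 100001 100010✓ 100110✓ 101010✓ 110000✓ 110011✓ 110101✓ 110110✓ 111000✓ 111001✓ 111010✓ 111011✓ 111100✓ 111110✓ 111111✓
Round 1: -10000 -10011✓ -10101 -11001✓ -11010✓ -11011✓ 0-0011✓ 0-0111✓ 00-111 000-11✓ 01-011✓ 01-101 010-11✓ 0101-1 011-01 0110-1✓ 01101-✓ 1-0110 1-1010 10-010 100-10 11-000 11-011✓ 11-110 111-00✓ 111-10✓ 111-11✓ 1110-0✓ 1110-1✓ 11100-✓ 11101-✓ 1111-0✓ 11111-✓
Round 2: -1-011 -110-1 -1101- 0-0-11 111--0 111-1- 1110--
PIs = {-1-011, -10000, -10101, -110-1, -1101-, 0-0-11, 00-111, 000100, 01-101, 0101-1, 011-01, 1-0110, 1-1010, 10-010, 100-10, 100001, 11-000, 11-110, 111--0, 111-1-, 1110--}
Coverage chart:
  m3: 0-0-11 ←essential
  m4: 000100 ←essential
  m7: 0-0-11,00-111
  m15: 00-111 ←essential
  m16: -10000 ←essential
  m19: -1-011,0-0-11
  m21: -10101,01-101,0101-1
  m23: 0-0-11,0101-1
  m25: -110-1,011-01
  m26: -1101- ←essential
  m27: -1-011,-110-1,-1101-
  m29: 01-101,011-01
  m33: 100001 ←essential
  m34: 10-010,100-10
  m38: 1-0110,100-10
  m42: 1-1010,10-010
  m48: -10000,11-000
  m51: -1-011 ←essential
  m53: -10101 ←essential
  m54: 1-0110,11-110
  m56: 11-000,111--0,1110--
  m57: -110-1,1110--
  m58: -1101-,1-1010,111--0,111-1-,1110--
  m59: -1-011,-110-1,-1101-,111-1-,1110--
  m60: 111--0 ←essential
  m62: 11-110,111--0,111-1-
  m63: 111-1- ←essential
Essential: -1-011, -10000, -10101, -1101-, 0-0-11, 00-111, 000100, 100001, 111--0, 111-1-

YES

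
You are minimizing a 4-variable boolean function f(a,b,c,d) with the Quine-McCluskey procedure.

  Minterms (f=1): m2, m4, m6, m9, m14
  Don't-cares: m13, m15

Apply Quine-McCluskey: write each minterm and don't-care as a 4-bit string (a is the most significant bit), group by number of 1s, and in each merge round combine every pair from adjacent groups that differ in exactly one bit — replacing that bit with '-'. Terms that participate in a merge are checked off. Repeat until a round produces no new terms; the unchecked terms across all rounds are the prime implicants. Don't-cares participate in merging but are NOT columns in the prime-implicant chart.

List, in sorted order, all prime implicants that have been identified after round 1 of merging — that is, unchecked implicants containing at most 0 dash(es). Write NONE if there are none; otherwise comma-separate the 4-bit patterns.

[col 0] 0010*, 0100*, 0110*, 1001*, 1101*, 1110*, 1111*
[col 1] -110, 0-10, 01-0, 1-01, 11-1, 111-
Prime implicants: -110, 0-10, 01-0, 1-01, 11-1, 111-

NONE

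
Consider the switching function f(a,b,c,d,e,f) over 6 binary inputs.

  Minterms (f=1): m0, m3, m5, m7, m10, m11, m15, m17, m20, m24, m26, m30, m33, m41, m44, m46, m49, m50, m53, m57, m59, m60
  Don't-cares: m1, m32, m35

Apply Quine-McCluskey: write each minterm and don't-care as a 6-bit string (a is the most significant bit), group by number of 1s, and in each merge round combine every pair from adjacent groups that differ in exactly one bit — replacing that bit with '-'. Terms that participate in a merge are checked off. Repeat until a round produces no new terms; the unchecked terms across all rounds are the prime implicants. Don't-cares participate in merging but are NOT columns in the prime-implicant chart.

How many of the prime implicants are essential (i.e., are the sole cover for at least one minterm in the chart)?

size-2^0 implicants → 000000(✓)  000001(✓)  000011(✓)  000101(✓)  000111(✓)  001010(✓)  001011(✓)  001111(✓)  010001(✓)  010100  011000(✓)  011010(✓)  011110(✓)  100000(✓)  100001(✓)  100011(✓)  101001(✓)  101100(✓)  101110(✓)  110001(✓)  110010  110101(✓)  111001(✓)  111011(✓)  111100(✓)
size-2^1 implicants → -00000(✓)  -00001(✓)  -00011(✓)  -10001(✓)  0-0001(✓)  0-1010  00-011(✓)  00-111(✓)  000-01(✓)  000-11(✓)  0000-1(✓)  00000-(✓)  0001-1(✓)  001-11(✓)  00101-  011-10  0110-0  1-0001(✓)  1-1001(✓)  1-1100  10-001(✓)  1000-1(✓)  10000-(✓)  1011-0  11-001(✓)  110-01  1110-1
size-2^2 implicants → --0001  -000-1  -0000-  00--11  000--1  1--001
Unchecked terms (primes): --0001, -000-1, -0000-, 0-1010, 00--11, 000--1, 00101-, 010100, 011-10, 0110-0, 1--001, 1-1100, 1011-0, 110-01, 110010, 1110-1
Minterm coverage:
  m0 ⊆ -0000- [E]
  m3 ⊆ -000-1,00--11,000--1
  m5 ⊆ 000--1 [E]
  m7 ⊆ 00--11,000--1
  m10 ⊆ 0-1010,00101-
  m11 ⊆ 00--11,00101-
  m15 ⊆ 00--11 [E]
  m17 ⊆ --0001 [E]
  m20 ⊆ 010100 [E]
  m24 ⊆ 0110-0 [E]
  m26 ⊆ 0-1010,011-10,0110-0
  m30 ⊆ 011-10 [E]
  m33 ⊆ --0001,-000-1,-0000-,1--001
  m41 ⊆ 1--001 [E]
  m44 ⊆ 1-1100,1011-0
  m46 ⊆ 1011-0 [E]
  m49 ⊆ --0001,1--001,110-01
  m50 ⊆ 110010 [E]
  m53 ⊆ 110-01 [E]
  m57 ⊆ 1--001,1110-1
  m59 ⊆ 1110-1 [E]
  m60 ⊆ 1-1100 [E]
E = {--0001, -0000-, 00--11, 000--1, 010100, 011-10, 0110-0, 1--001, 1-1100, 1011-0, 110-01, 110010, 1110-1}

13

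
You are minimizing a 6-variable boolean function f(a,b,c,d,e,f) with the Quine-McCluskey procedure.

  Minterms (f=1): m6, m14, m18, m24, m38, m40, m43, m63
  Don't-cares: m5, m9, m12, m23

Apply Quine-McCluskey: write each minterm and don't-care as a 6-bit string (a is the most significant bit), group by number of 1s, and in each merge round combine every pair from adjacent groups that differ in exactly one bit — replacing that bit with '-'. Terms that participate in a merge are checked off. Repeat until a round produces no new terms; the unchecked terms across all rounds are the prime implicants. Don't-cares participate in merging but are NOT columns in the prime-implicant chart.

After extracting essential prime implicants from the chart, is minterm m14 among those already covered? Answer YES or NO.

NO

[col 0] 000101, 000110*, 001001, 001100*, 001110*, 010010, 010111, 011000, 100110*, 101000, 101011, 111111
[col 1] -00110, 00-110, 0011-0
Prime implicants: -00110, 00-110, 000101, 001001, 0011-0, 010010, 010111, 011000, 101000, 101011, 111111
PI chart (minterm → PIs covering it):
  6 | -00110,00-110
  14 | 00-110,0011-0
  18 | 010010  (sole → essential)
  24 | 011000  (sole → essential)
  38 | -00110  (sole → essential)
  40 | 101000  (sole → essential)
  43 | 101011  (sole → essential)
  63 | 111111  (sole → essential)
Essential prime implicants: -00110, 010010, 011000, 101000, 101011, 111111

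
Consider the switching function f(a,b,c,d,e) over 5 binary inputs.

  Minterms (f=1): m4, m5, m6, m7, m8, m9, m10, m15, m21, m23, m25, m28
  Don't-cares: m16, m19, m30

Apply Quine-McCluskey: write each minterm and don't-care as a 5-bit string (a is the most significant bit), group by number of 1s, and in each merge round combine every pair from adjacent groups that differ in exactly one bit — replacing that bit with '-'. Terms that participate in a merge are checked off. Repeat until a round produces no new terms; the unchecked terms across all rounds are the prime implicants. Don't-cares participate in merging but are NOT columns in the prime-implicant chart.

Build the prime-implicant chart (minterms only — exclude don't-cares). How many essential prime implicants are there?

6

size-2^0 implicants → 00100(✓)  00101(✓)  00110(✓)  00111(✓)  01000(✓)  01001(✓)  01010(✓)  01111(✓)  10000  10011(✓)  10101(✓)  10111(✓)  11001(✓)  11100(✓)  11110(✓)
size-2^1 implicants → -0101(✓)  -0111(✓)  -1001  0-111  001-0(✓)  001-1(✓)  0010-(✓)  0011-(✓)  010-0  0100-  10-11  101-1(✓)  111-0
size-2^2 implicants → -01-1  001--
Unchecked terms (primes): -01-1, -1001, 0-111, 001--, 010-0, 0100-, 10-11, 10000, 111-0
Minterm coverage:
  m4 ⊆ 001-- [E]
  m5 ⊆ -01-1,001--
  m6 ⊆ 001-- [E]
  m7 ⊆ -01-1,0-111,001--
  m8 ⊆ 010-0,0100-
  m9 ⊆ -1001,0100-
  m10 ⊆ 010-0 [E]
  m15 ⊆ 0-111 [E]
  m21 ⊆ -01-1 [E]
  m23 ⊆ -01-1,10-11
  m25 ⊆ -1001 [E]
  m28 ⊆ 111-0 [E]
E = {-01-1, -1001, 0-111, 001--, 010-0, 111-0}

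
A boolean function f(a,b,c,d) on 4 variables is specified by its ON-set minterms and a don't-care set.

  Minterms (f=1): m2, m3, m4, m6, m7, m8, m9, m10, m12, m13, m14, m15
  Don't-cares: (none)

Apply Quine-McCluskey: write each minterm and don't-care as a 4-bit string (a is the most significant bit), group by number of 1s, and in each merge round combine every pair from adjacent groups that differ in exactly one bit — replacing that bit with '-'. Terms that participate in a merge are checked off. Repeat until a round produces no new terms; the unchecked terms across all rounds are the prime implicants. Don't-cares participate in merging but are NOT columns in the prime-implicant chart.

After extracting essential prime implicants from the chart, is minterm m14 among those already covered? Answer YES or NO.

size-2^0 implicants → 0010(✓)  0011(✓)  0100(✓)  0110(✓)  0111(✓)  1000(✓)  1001(✓)  1010(✓)  1100(✓)  1101(✓)  1110(✓)  1111(✓)
size-2^1 implicants → -010(✓)  -100(✓)  -110(✓)  -111(✓)  0-10(✓)  0-11(✓)  001-(✓)  01-0(✓)  011-(✓)  1-00(✓)  1-01(✓)  1-10(✓)  10-0(✓)  100-(✓)  11-0(✓)  11-1(✓)  110-(✓)  111-(✓)
size-2^2 implicants → --10  -1-0  -11-  0-1-  1--0  1-0-  11--
Unchecked terms (primes): --10, -1-0, -11-, 0-1-, 1--0, 1-0-, 11--
Minterm coverage:
  m2 ⊆ --10,0-1-
  m3 ⊆ 0-1- [E]
  m4 ⊆ -1-0 [E]
  m6 ⊆ --10,-1-0,-11-,0-1-
  m7 ⊆ -11-,0-1-
  m8 ⊆ 1--0,1-0-
  m9 ⊆ 1-0- [E]
  m10 ⊆ --10,1--0
  m12 ⊆ -1-0,1--0,1-0-,11--
  m13 ⊆ 1-0-,11--
  m14 ⊆ --10,-1-0,-11-,1--0,11--
  m15 ⊆ -11-,11--
E = {-1-0, 0-1-, 1-0-}

YES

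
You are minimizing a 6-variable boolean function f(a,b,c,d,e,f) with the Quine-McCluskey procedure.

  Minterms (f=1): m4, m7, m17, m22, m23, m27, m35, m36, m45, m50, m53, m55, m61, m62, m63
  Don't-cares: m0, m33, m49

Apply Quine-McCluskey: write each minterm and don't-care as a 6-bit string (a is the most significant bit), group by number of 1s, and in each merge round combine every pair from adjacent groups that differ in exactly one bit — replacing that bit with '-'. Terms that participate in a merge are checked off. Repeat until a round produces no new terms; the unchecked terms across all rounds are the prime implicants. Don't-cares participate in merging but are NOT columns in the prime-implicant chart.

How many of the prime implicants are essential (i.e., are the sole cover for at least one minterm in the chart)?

9

[col 0] 000000*, 000100*, 000111*, 010001*, 010110*, 010111*, 011011, 100001*, 100011*, 100100*, 101101*, 110001*, 110010, 110101*, 110111*, 111101*, 111110*, 111111*
[col 1] -00100, -10001, -10111, 0-0111, 000-00, 01011-, 1-0001, 1-1101, 1000-1, 11-101*, 11-111*, 110-01, 1101-1*, 1111-1*, 11111-
[col 2] 11-1-1
Prime implicants: -00100, -10001, -10111, 0-0111, 000-00, 01011-, 011011, 1-0001, 1-1101, 1000-1, 11-1-1, 110-01, 110010, 11111-
PI chart (minterm → PIs covering it):
  4 | -00100,000-00
  7 | 0-0111  (sole → essential)
  17 | -10001  (sole → essential)
  22 | 01011-  (sole → essential)
  23 | -10111,0-0111,01011-
  27 | 011011  (sole → essential)
  35 | 1000-1  (sole → essential)
  36 | -00100  (sole → essential)
  45 | 1-1101  (sole → essential)
  50 | 110010  (sole → essential)
  53 | 11-1-1,110-01
  55 | -10111,11-1-1
  61 | 1-1101,11-1-1
  62 | 11111-  (sole → essential)
  63 | 11-1-1,11111-
Essential prime implicants: -00100, -10001, 0-0111, 01011-, 011011, 1-1101, 1000-1, 110010, 11111-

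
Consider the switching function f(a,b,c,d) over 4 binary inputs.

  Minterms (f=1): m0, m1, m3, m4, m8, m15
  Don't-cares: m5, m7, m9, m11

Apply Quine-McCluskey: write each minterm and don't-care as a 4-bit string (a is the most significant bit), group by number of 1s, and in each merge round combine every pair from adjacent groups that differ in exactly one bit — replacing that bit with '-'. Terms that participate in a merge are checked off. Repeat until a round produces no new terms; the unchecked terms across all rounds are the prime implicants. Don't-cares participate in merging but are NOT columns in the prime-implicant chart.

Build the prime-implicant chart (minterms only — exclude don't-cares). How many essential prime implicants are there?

3

[col 0] 0000*, 0001*, 0011*, 0100*, 0101*, 0111*, 1000*, 1001*, 1011*, 1111*
[col 1] -000*, -001*, -011*, -111*, 0-00*, 0-01*, 0-11*, 00-1*, 000-*, 01-1*, 010-*, 1-11*, 10-1*, 100-*
[col 2] --11, -0-1, -00-, 0--1, 0-0-
Prime implicants: --11, -0-1, -00-, 0--1, 0-0-
PI chart (minterm → PIs covering it):
  0 | -00-,0-0-
  1 | -0-1,-00-,0--1,0-0-
  3 | --11,-0-1,0--1
  4 | 0-0-  (sole → essential)
  8 | -00-  (sole → essential)
  15 | --11  (sole → essential)
Essential prime implicants: --11, -00-, 0-0-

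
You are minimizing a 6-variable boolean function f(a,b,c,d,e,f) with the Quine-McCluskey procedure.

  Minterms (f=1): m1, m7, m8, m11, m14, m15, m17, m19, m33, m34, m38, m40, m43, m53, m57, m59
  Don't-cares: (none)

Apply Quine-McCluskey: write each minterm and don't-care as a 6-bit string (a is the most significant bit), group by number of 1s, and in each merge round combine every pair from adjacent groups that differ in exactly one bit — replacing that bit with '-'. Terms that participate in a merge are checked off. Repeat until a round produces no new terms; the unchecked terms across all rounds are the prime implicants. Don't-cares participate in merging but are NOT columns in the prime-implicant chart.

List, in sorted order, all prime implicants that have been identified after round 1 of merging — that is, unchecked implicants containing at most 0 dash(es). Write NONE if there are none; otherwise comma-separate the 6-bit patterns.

110101

Round 0: 000001✓ 000111✓ 001000✓ 001011✓ 001110✓ 001111✓ 010001✓ 010011✓ 100001✓ 100010✓ 100110✓ 101000✓ 101011✓ 110101 111001✓ 111011✓
Round 1: -00001 -01000 -01011 0-0001 00-111 001-11 00111- 0100-1 1-1011 100-10 1110-1
PIs = {-00001, -01000, -01011, 0-0001, 00-111, 001-11, 00111-, 0100-1, 1-1011, 100-10, 110101, 1110-1}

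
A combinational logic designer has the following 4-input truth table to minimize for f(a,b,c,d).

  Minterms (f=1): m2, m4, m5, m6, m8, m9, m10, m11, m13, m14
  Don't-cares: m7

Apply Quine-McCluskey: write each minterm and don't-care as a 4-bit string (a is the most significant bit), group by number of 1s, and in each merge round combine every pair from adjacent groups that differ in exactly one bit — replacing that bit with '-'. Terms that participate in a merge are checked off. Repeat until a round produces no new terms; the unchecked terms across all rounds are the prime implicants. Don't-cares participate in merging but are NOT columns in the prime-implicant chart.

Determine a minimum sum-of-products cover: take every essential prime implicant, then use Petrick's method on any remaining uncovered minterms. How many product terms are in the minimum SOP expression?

4

size-2^0 implicants → 0010(✓)  0100(✓)  0101(✓)  0110(✓)  0111(✓)  1000(✓)  1001(✓)  1010(✓)  1011(✓)  1101(✓)  1110(✓)
size-2^1 implicants → -010(✓)  -101  -110(✓)  0-10(✓)  01-0(✓)  01-1(✓)  010-(✓)  011-(✓)  1-01  1-10(✓)  10-0(✓)  10-1(✓)  100-(✓)  101-(✓)
size-2^2 implicants → --10  01--  10--
Unchecked terms (primes): --10, -101, 01--, 1-01, 10--
Minterm coverage:
  m2 ⊆ --10 [E]
  m4 ⊆ 01-- [E]
  m5 ⊆ -101,01--
  m6 ⊆ --10,01--
  m8 ⊆ 10-- [E]
  m9 ⊆ 1-01,10--
  m10 ⊆ --10,10--
  m11 ⊆ 10-- [E]
  m13 ⊆ -101,1-01
  m14 ⊆ --10 [E]
E = {--10, 01--, 10--}
Petrick residual → -101
Cover = cd' + bc'd + a'b + ab'  |cover|=4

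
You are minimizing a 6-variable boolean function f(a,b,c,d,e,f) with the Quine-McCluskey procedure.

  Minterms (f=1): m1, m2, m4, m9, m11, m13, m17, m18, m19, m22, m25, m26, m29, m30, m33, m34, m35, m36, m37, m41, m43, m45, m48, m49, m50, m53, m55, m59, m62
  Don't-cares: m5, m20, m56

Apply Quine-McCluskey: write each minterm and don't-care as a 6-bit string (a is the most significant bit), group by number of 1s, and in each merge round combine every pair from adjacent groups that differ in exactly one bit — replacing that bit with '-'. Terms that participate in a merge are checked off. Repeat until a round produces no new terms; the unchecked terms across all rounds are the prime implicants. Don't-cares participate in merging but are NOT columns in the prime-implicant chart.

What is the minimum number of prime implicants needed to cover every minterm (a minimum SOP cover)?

size-2^0 implicants → 000001(✓)  000010(✓)  000100(✓)  000101(✓)  001001(✓)  001011(✓)  001101(✓)  010001(✓)  010010(✓)  010011(✓)  010100(✓)  010110(✓)  011001(✓)  011010(✓)  011101(✓)  011110(✓)  100001(✓)  100010(✓)  100011(✓)  100100(✓)  100101(✓)  101001(✓)  101011(✓)  101101(✓)  110000(✓)  110001(✓)  110010(✓)  110101(✓)  110111(✓)  111000(✓)  111011(✓)  111110(✓)
size-2^1 implicants → -00001(✓)  -00010(✓)  -00100(✓)  -00101(✓)  -01001(✓)  -01011(✓)  -01101(✓)  -10001(✓)  -10010(✓)  -11110  0-0001(✓)  0-0010(✓)  0-0100  0-1001(✓)  0-1101(✓)  00-001(✓)  00-101(✓)  000-01(✓)  00010-(✓)  001-01(✓)  0010-1(✓)  01-001(✓)  01-010(✓)  01-110(✓)  010-10(✓)  0100-1  01001-  0101-0  011-01(✓)  011-10(✓)  1-0001(✓)  1-0010(✓)  1-0101(✓)  1-1011  10-001(✓)  10-011(✓)  10-101(✓)  100-01(✓)  1000-1(✓)  10001-  10010-(✓)  101-01(✓)  1010-1(✓)  11-000  110-01(✓)  1100-0  11000-  1101-1
size-2^2 implicants → --0001  --0010  -0-001(✓)  -0-101(✓)  -00-01(✓)  -0010-  -01-01(✓)  -010-1  0--001  0-1-01  00--01(✓)  01--10  1-0-01  10--01(✓)  10-0-1
size-2^3 implicants → -0--01
Unchecked terms (primes): --0001, --0010, -0--01, -0010-, -010-1, -11110, 0--001, 0-0100, 0-1-01, 01--10, 0100-1, 01001-, 0101-0, 1-0-01, 1-1011, 10-0-1, 10001-, 11-000, 1100-0, 11000-, 1101-1
Minterm coverage:
  m1 ⊆ --0001,-0--01,0--001
  m2 ⊆ --0010 [E]
  m4 ⊆ -0010-,0-0100
  m9 ⊆ -0--01,-010-1,0--001,0-1-01
  m11 ⊆ -010-1 [E]
  m13 ⊆ -0--01,0-1-01
  m17 ⊆ --0001,0--001,0100-1
  m18 ⊆ --0010,01--10,01001-
  m19 ⊆ 0100-1,01001-
  m22 ⊆ 01--10,0101-0
  m25 ⊆ 0--001,0-1-01
  m26 ⊆ 01--10 [E]
  m29 ⊆ 0-1-01 [E]
  m30 ⊆ -11110,01--10
  m33 ⊆ --0001,-0--01,1-0-01,10-0-1
  m34 ⊆ --0010,10001-
  m35 ⊆ 10-0-1,10001-
  m36 ⊆ -0010- [E]
  m37 ⊆ -0--01,-0010-,1-0-01
  m41 ⊆ -0--01,-010-1,10-0-1
  m43 ⊆ -010-1,1-1011,10-0-1
  m45 ⊆ -0--01 [E]
  m48 ⊆ 11-000,1100-0,11000-
  m49 ⊆ --0001,1-0-01,11000-
  m50 ⊆ --0010,1100-0
  m53 ⊆ 1-0-01,1101-1
  m55 ⊆ 1101-1 [E]
  m59 ⊆ 1-1011 [E]
  m62 ⊆ -11110 [E]
E = {--0010, -0--01, -0010-, -010-1, -11110, 0-1-01, 01--10, 1-1011, 1101-1}
Petrick residual → 0100-1, 10-0-1, 11000-
Cover = c'd'ef' + b'e'f + b'c'de' + b'cd'f + bcdef' + a'ce'f + a'bef' + a'bc'd'f + acd'ef + ab'd'f + abc'd'e' + abc'df  |cover|=12

12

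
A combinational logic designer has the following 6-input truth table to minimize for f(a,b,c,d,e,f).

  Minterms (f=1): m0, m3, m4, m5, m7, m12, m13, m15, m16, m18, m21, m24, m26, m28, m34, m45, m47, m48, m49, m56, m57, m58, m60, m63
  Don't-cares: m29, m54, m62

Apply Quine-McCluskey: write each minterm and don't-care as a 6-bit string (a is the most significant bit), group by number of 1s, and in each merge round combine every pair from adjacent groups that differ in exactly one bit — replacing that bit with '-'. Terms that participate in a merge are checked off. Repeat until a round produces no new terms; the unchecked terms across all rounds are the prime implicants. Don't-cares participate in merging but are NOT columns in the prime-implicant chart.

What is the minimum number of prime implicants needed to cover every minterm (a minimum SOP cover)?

10

Round 0: 000000✓ 000011✓ 000100✓ 000101✓ 000111✓ 001100✓ 001101✓ 001111✓ 010000✓ 010010✓ 010101✓ 011000✓ 011010✓ 011100✓ 011101✓ 100010 101101✓ 101111✓ 110000✓ 110001✓ 110110✓ 111000✓ 111001✓ 111010✓ 111100✓ 111110✓ 111111✓
Round 1: -01101✓ -01111✓ -10000✓ -11000✓ -11010✓ -11100✓ 0-0000 0-0101✓ 0-1100✓ 0-1101✓ 00-100✓ 00-101✓ 00-111✓ 000-00 000-11 0001-1✓ 00010-✓ 0011-1✓ 00110-✓ 01-000✓ 01-010✓ 01-101✓ 0100-0✓ 011-00✓ 0110-0✓ 01110-✓ 1-1111 1011-1✓ 11-000✓ 11-001✓ 11-110 11000-✓ 111-00✓ 111-10✓ 1110-0✓ 11100-✓ 1111-0✓ 11111-
Round 2: -011-1 -1-000 -11-00 -110-0 0--101 0-110- 00-1-1 00-10- 01-0-0 11-00- 111--0
PIs = {-011-1, -1-000, -11-00, -110-0, 0--101, 0-0000, 0-110-, 00-1-1, 00-10-, 000-00, 000-11, 01-0-0, 1-1111, 100010, 11-00-, 11-110, 111--0, 11111-}
Coverage chart:
  m0: 0-0000,000-00
  m3: 000-11 ←essential
  m4: 00-10-,000-00
  m5: 0--101,00-1-1,00-10-
  m7: 00-1-1,000-11
  m12: 0-110-,00-10-
  m13: -011-1,0--101,0-110-,00-1-1,00-10-
  m15: -011-1,00-1-1
  m16: -1-000,0-0000,01-0-0
  m18: 01-0-0 ←essential
  m21: 0--101 ←essential
  m24: -1-000,-11-00,-110-0,01-0-0
  m26: -110-0,01-0-0
  m28: -11-00,0-110-
  m34: 100010 ←essential
  m45: -011-1 ←essential
  m47: -011-1,1-1111
  m48: -1-000,11-00-
  m49: 11-00- ←essential
  m56: -1-000,-11-00,-110-0,11-00-,111--0
  m57: 11-00- ←essential
  m58: -110-0,111--0
  m60: -11-00,111--0
  m63: 1-1111,11111-
Essential: -011-1, 0--101, 000-11, 01-0-0, 100010, 11-00-
Petrick residual → 0-110-, 000-00, 1-1111, 111--0
Min cover (10 terms): b'cdf + a'de'f + a'cde' + a'b'c'e'f' + a'b'c'ef + a'bd'f' + acdef + ab'c'd'ef' + abd'e' + abcf'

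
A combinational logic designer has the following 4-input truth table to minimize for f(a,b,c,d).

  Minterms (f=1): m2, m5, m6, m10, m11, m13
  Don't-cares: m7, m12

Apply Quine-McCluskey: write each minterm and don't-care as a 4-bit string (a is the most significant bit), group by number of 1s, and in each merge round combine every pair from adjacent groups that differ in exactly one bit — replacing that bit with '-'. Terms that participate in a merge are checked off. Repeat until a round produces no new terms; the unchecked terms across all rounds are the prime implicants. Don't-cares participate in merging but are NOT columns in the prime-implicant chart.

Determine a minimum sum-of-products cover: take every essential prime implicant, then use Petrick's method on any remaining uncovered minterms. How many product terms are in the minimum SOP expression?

3

size-2^0 implicants → 0010(✓)  0101(✓)  0110(✓)  0111(✓)  1010(✓)  1011(✓)  1100(✓)  1101(✓)
size-2^1 implicants → -010  -101  0-10  01-1  011-  101-  110-
Unchecked terms (primes): -010, -101, 0-10, 01-1, 011-, 101-, 110-
Minterm coverage:
  m2 ⊆ -010,0-10
  m5 ⊆ -101,01-1
  m6 ⊆ 0-10,011-
  m10 ⊆ -010,101-
  m11 ⊆ 101- [E]
  m13 ⊆ -101,110-
E = {101-}
Petrick residual → -101, 0-10
Cover = bc'd + a'cd' + ab'c  |cover|=3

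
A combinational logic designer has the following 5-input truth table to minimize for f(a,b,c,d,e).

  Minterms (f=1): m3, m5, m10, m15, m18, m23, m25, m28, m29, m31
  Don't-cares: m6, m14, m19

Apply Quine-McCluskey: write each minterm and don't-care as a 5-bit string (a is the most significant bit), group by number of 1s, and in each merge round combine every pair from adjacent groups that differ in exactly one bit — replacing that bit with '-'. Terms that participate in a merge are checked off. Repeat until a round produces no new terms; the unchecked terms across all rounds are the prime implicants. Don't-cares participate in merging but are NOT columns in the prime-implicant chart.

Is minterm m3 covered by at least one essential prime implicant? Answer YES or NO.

Round 0: 00011✓ 00101 00110✓ 01010✓ 01110✓ 01111✓ 10010✓ 10011✓ 10111✓ 11001✓ 11100✓ 11101✓ 11111✓
Round 1: -0011 -1111 0-110 01-10 0111- 1-111 10-11 1001- 11-01 111-1 1110-
PIs = {-0011, -1111, 0-110, 00101, 01-10, 0111-, 1-111, 10-11, 1001-, 11-01, 111-1, 1110-}
Coverage chart:
  m3: -0011 ←essential
  m5: 00101 ←essential
  m10: 01-10 ←essential
  m15: -1111,0111-
  m18: 1001- ←essential
  m23: 1-111,10-11
  m25: 11-01 ←essential
  m28: 1110- ←essential
  m29: 11-01,111-1,1110-
  m31: -1111,1-111,111-1
Essential: -0011, 00101, 01-10, 1001-, 11-01, 1110-

YES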